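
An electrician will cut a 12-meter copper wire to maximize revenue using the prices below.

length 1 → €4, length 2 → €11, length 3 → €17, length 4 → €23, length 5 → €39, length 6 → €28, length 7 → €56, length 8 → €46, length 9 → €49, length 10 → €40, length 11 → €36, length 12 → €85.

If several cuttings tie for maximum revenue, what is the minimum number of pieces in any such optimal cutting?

2

Build r[k] bottom-up: r[k] = max over allowed piece i of (p[i] + r[k−i]).
r[1] = 4
r[2] = 11
r[3] = 17
r[4] = 23
r[5] = 39
r[6] = 43  (first piece 1, then r[5]=39)
r[7] = 56
r[8] = 60  (first piece 1, then r[7]=56)
r[9] = 67  (first piece 2, then r[7]=56)
r[10] = 78  (first piece 5, then r[5]=39)
r[11] = 82  (first piece 1, then r[10]=78)
r[12] = 95  (first piece 5, then r[7]=56)
Maximum revenue is €95.
Now minimize piece count subject to staying optimal: for each k, pieces[k] = 1 + min over i with p[i]+r[k−i]=r[k] of pieces[k−i].
pieces[9] = 2
pieces[10] = 2
pieces[11] = 3
pieces[12] = 2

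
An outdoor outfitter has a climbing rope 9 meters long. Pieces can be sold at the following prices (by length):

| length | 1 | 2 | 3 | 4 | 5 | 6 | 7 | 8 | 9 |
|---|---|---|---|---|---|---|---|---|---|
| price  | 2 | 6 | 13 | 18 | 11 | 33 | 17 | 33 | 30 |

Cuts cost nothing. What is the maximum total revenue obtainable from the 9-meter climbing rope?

Consider every possible first cut. v[k] is the best of p[i]+v[k−i] over all sellable i≤k.
v[1] = 2
v[2] = max(2+2, 6+0) = 6
v[3] = max(2+6, 6+2, 13+0) = 13
v[4] = max(2+13, 6+6, 13+2, 18+0) = 18
v[5] = max(2+18, 6+13, 13+6, 18+2, 11+0) = 20
v[6] = max(2+20, 6+18, 13+13, 18+6, 11+2, 33+0) = 33
v[7] = max(2+33, 6+20, 13+18, …, 33+2, 17+0) = 35
v[8] = max(2+35, 6+33, 13+20, …, 17+2, 33+0) = 39
v[9] = max(2+39, 6+35, 13+33, …, 33+2, 30+0) = 46
One optimal cutting: 6 + 3 → €33 + €13 = €46.

46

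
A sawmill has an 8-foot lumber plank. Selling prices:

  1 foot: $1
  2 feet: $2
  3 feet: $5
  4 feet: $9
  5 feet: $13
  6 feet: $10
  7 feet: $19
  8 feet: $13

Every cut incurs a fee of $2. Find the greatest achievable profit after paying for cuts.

Consider every possible first cut. v[k] is the best of p[i]+v[k−i] over all sellable i≤k, charging 2 whenever i<k.
v[1] = 1
v[2] = max(1+1-2, 2+0) = 2
v[3] = max(1+2-2, 2+1-2, 5+0) = 5
v[4] = max(1+5-2, 2+2-2, 5+1-2, 9+0) = 9
v[5] = max(1+9-2, 2+5-2, 5+2-2, 9+1-2, 13+0) = 13
v[6] = max(1+13-2, 2+9-2, 5+5-2, 9+2-2, 13+1-2, 10+0) = 12
v[7] = max(1+12-2, 2+13-2, 5+9-2, …, 10+1-2, 19+0) = 19
v[8] = max(1+19-2, 2+12-2, 5+13-2, …, 19+1-2, 13+0) = 18
One optimal plan: pieces 7 + 1 (1 cut) → $20 − $2 = $18.

18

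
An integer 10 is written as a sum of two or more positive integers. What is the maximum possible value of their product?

Let m[k] be the best product for length k (with at least one cut). For each first piece i, the rest contributes max(k−i, m[k−i]).
m[2] = 1·max(1,0) = 1·1 = 1
m[3] = 1·max(2,1) = 1·2 = 2
m[4] = 2·max(2,1) = 2·2 = 4
m[5] = 2·max(3,2) = 2·3 = 6
m[6] = 3·max(3,2) = 3·3 = 9
m[7] = 2·max(5,6) = 2·6 = 12
m[8] = 2·max(6,9) = 2·9 = 18
m[9] = 3·max(6,9) = 3·9 = 27
m[10] = 2·max(8,18) = 2·18 = 36
One optimal split: 3 + 3 + 2 + 2; product 3·3·2·2 = 36.

36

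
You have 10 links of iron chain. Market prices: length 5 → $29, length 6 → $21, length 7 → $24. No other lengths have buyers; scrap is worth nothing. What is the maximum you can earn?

Build best[k] bottom-up: best[k] = max over allowed piece i of (p[i] + best[k−i]).
best[1] = 0
best[2] = 0
best[3] = 0
best[4] = 0
best[5] = 29
best[6] = max(29+0, 21+0) = 29
best[7] = max(29+0, 21+0, 24+0) = 29
best[8] = max(29+0, 21+0, 24+0) = 29
best[9] = max(29+0, 21+0, 24+0) = 29
best[10] = max(29+29, 21+0, 24+0) = 58
One optimal cutting: 5 + 5 → $58.

58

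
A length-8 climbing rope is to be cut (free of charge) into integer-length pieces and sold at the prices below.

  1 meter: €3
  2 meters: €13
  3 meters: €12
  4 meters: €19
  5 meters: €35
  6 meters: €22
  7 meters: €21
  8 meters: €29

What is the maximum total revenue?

Consider every possible first cut. R[k] is the best of p[i]+R[k−i] over all sellable i≤k.
R[1] = 3
R[2] = max(3+3, 13+0) = 13
R[3] = max(3+13, 13+3, 12+0) = 16
R[4] = max(3+16, 13+13, 12+3, 19+0) = 26
R[5] = max(3+26, 13+16, 12+13, 19+3, 35+0) = 35
R[6] = max(3+35, 13+26, 12+16, 19+13, 35+3, 22+0) = 39
R[7] = max(3+39, 13+35, 12+26, …, 22+3, 21+0) = 48
R[8] = max(3+48, 13+39, 12+35, …, 21+3, 29+0) = 52
One optimal cutting: 2 + 2 + 2 + 2 → €13 + €13 + €13 + €13 = €52.

52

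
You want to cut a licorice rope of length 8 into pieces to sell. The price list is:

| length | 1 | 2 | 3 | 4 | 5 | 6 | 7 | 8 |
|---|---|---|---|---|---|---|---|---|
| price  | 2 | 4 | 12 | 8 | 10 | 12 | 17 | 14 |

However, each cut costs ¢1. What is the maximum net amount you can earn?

Consider every possible first cut. r[k] is the best of p[i]+r[k−i] over all sellable i≤k, charging 1 whenever i<k.
r[1] = 2
r[2] = 4
r[3] = 12
r[4] = 13  (first piece 1, then r[3]=12)
r[5] = 15  (first piece 2, then r[3]=12)
r[6] = 23  (first piece 3, then r[3]=12)
r[7] = 24  (first piece 1, then r[6]=23)
r[8] = 26  (first piece 2, then r[6]=23)
One optimal plan: pieces 3 + 3 + 2 (2 cuts) → ¢28 − ¢2 = ¢26.

26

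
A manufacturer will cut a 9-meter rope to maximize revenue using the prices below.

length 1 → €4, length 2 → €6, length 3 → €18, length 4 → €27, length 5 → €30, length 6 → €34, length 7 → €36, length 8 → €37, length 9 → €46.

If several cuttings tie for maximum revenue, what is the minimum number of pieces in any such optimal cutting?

3

Let r[k] be the best obtainable value from length k. For each k, try every first piece i and keep the best of price[i] + r[k−i].
r[1] = 4
r[2] = max(4+4, 6+0) = 8
r[3] = max(4+8, 6+4, 18+0) = 18
r[4] = max(4+18, 6+8, 18+4, 27+0) = 27
r[5] = max(4+27, 6+18, 18+8, 27+4, 30+0) = 31
r[6] = max(4+31, 6+27, 18+18, 27+8, 30+4, 34+0) = 36
r[7] = max(4+36, 6+31, 18+27, …, 34+4, 36+0) = 45
r[8] = max(4+45, 6+36, 18+31, …, 36+4, 37+0) = 54
r[9] = max(4+54, 6+45, 18+36, …, 37+4, 46+0) = 58
Maximum revenue is €58.
Now minimize piece count subject to staying optimal: for each k, pieces[k] = 1 + min over i with p[i]+r[k−i]=r[k] of pieces[k−i].
pieces[6] = 2
pieces[7] = 2
pieces[8] = 2
pieces[9] = 3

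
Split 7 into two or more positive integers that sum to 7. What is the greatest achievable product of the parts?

12

Let m[k] be the best product for length k (with at least one cut). For each first piece i, the rest contributes max(k−i, m[k−i]).
m[2] = 1*max(1,0) = 1*1 = 1
m[3] = 1*max(2,1) = 1*2 = 2
m[4] = 2*max(2,1) = 2*2 = 4
m[5] = 2*max(3,2) = 2*3 = 6
m[6] = 3*max(3,2) = 3*3 = 9
m[7] = 2*max(5,6) = 2*6 = 12
One optimal split: 3 + 2 + 2; product 3*2*2 = 12.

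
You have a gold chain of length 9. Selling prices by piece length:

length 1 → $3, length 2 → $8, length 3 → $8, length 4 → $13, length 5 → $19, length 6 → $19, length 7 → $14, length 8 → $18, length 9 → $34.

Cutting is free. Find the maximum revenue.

Build v[k] bottom-up: v[k] = max over allowed piece i of (p[i] + v[k−i]).
v[1] = 3
v[2] = max(3+3, 8+0) = 8
v[3] = max(3+8, 8+3, 8+0) = 11
v[4] = max(3+11, 8+8, 8+3, 13+0) = 16
v[5] = max(3+16, 8+11, 8+8, 13+3, 19+0) = 19
v[6] = max(3+19, 8+16, 8+11, 13+8, 19+3, 19+0) = 24
v[7] = max(3+24, 8+19, 8+16, …, 19+3, 14+0) = 27
v[8] = max(3+27, 8+24, 8+19, …, 14+3, 18+0) = 32
v[9] = max(3+32, 8+27, 8+24, …, 18+3, 34+0) = 35
One optimal cutting: 2 + 2 + 2 + 2 + 1 → $8 + $8 + $8 + $8 + $3 = $35.

35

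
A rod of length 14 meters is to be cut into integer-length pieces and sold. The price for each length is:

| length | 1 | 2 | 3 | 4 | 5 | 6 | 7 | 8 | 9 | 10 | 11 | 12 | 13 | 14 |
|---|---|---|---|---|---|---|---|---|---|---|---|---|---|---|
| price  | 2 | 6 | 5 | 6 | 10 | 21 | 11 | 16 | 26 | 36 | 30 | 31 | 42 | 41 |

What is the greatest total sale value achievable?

Let r[k] be the best obtainable value from length k. For each k, try every first piece i and keep the best of price[i] + r[k−i].
r[1] = 2
r[2] = 6
r[3] = 8  (first piece 1, then r[2]=6)
r[4] = 12  (first piece 2, then r[2]=6)
r[5] = 14  (first piece 1, then r[4]=12)
r[6] = 21
r[7] = 23  (first piece 1, then r[6]=21)
r[8] = 27  (first piece 2, then r[6]=21)
r[9] = 29  (first piece 1, then r[8]=27)
r[10] = 36
r[11] = 38  (first piece 1, then r[10]=36)
r[12] = 42  (first piece 2, then r[10]=36)
r[13] = 44  (first piece 1, then r[12]=42)
r[14] = 48  (first piece 2, then r[12]=42)
One optimal cutting: 10 + 2 + 2 → $36 + $6 + $6 = $48.

48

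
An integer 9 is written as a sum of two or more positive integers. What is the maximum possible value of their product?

27

Fill g[k] for k=2..9: at each k try every first piece i and multiply by the better of (k−i) uncut or g[k−i].
Small cases: g[2]=1.
g[3] = 1*max(2,1) = 1*2 = 2
g[4] = 2*max(2,1) = 2*2 = 4
g[5] = 2*max(3,2) = 2*3 = 6
g[6] = 3*max(3,2) = 3*3 = 9
g[7] = 2*max(5,6) = 2*6 = 12
g[8] = 2*max(6,9) = 2*9 = 18
g[9] = 3*max(6,9) = 3*9 = 27
One optimal split: 3 + 3 + 3; product 3*3*3 = 27.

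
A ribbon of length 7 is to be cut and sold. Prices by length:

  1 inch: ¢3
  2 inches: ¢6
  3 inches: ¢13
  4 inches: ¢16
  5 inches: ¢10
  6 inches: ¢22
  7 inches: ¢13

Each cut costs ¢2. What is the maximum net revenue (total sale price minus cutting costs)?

27

Build r[k] bottom-up: r[k] = max over allowed piece i of (p[i] + r[k−i]) − 2 per cut.
r[1] = 3
r[2] = max(3+3-2, 6+0) = 6
r[3] = max(3+6-2, 6+3-2, 13+0) = 13
r[4] = max(3+13-2, 6+6-2, 13+3-2, 16+0) = 16
r[5] = max(3+16-2, 6+13-2, 13+6-2, 16+3-2, 10+0) = 17
r[6] = max(3+17-2, 6+16-2, 13+13-2, 16+6-2, 10+3-2, 22+0) = 24
r[7] = max(3+24-2, 6+17-2, 13+16-2, …, 22+3-2, 13+0) = 27
One optimal plan: pieces 4 + 3 (1 cut) → ¢29 − ¢2 = ¢27.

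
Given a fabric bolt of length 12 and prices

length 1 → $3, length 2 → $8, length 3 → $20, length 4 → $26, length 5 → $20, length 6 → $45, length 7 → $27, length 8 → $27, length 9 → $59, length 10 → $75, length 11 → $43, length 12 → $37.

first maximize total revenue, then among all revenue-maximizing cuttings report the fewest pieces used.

2

Build r[k] bottom-up: r[k] = max over allowed piece i of (p[i] + r[k−i]).
r[1] = 3
r[2] = max(3+3, 8+0) = 8
r[3] = max(3+8, 8+3, 20+0) = 20
r[4] = max(3+20, 8+8, 20+3, 26+0) = 26
r[5] = max(3+26, 8+20, 20+8, 26+3, 20+0) = 29
r[6] = max(3+29, 8+26, 20+20, 26+8, 20+3, 45+0) = 45
r[7] = max(3+45, 8+29, 20+26, …, 45+3, 27+0) = 48
r[8] = max(3+48, 8+45, 20+29, …, 27+3, 27+0) = 53
r[9] = max(3+53, 8+48, 20+45, …, 27+3, 59+0) = 65
r[10] = max(3+65, 8+53, 20+48, …, 59+3, 75+0) = 75
r[11] = max(3+75, 8+65, 20+53, …, 75+3, 43+0) = 78
r[12] = max(3+78, 8+75, 20+65, …, 43+3, 37+0) = 90
Maximum revenue is $90.
Now minimize piece count subject to staying optimal: for each k, pieces[k] = 1 + min over i with p[i]+r[k−i]=r[k] of pieces[k−i].
pieces[9] = 2
pieces[10] = 1
pieces[11] = 2
pieces[12] = 2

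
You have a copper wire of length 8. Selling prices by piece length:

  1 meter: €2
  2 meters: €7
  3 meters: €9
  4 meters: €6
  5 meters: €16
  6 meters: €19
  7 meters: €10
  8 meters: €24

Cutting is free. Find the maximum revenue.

Let r[k] be the best obtainable value from length k. For each k, try every first piece i and keep the best of price[i] + r[k−i].
r[1] = 2
r[2] = max(2+2, 7+0) = 7
r[3] = max(2+7, 7+2, 9+0) = 9
r[4] = max(2+9, 7+7, 9+2, 6+0) = 14
r[5] = max(2+14, 7+9, 9+7, 6+2, 16+0) = 16
r[6] = max(2+16, 7+14, 9+9, 6+7, 16+2, 19+0) = 21
r[7] = max(2+21, 7+16, 9+14, …, 19+2, 10+0) = 23
r[8] = max(2+23, 7+21, 9+16, …, 10+2, 24+0) = 28
One optimal cutting: 2 + 2 + 2 + 2 → €7 + €7 + €7 + €7 = €28.

28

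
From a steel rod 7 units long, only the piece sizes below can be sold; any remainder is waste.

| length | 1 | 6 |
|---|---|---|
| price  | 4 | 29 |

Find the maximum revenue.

33

Consider every possible first cut. r[k] is the best of p[i]+r[k−i] over all sellable i≤k.
r[1] = 4
r[2] = 8  (first piece 1, then r[1]=4)
r[3] = 12  (first piece 1, then r[2]=8)
r[4] = 16  (first piece 1, then r[3]=12)
r[5] = 20  (first piece 1, then r[4]=16)
r[6] = 29
r[7] = 33  (first piece 1, then r[6]=29)
One optimal cutting: 6 + 1 → $33.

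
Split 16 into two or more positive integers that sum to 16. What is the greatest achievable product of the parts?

Define m[k] = max over 1≤i<k of i · max(k−i, m[k−i]); the inner max lets the remainder stay uncut if that's better.
m[2] = 1×max(1,0) = 1×1 = 1
m[3] = 1×max(2,1) = 1×2 = 2
m[4] = 2×max(2,1) = 2×2 = 4
m[5] = 2×max(3,2) = 2×3 = 6
m[6] = 3×max(3,2) = 3×3 = 9
m[7] = 2×max(5,6) = 2×6 = 12
m[8] = 2×max(6,9) = 2×9 = 18
m[9] = 3×max(6,9) = 3×9 = 27
m[10] = 2×max(8,18) = 2×18 = 36
m[11] = 2×max(9,27) = 2×27 = 54
m[12] = 3×max(9,27) = 3×27 = 81
m[13] = 2×max(11,54) = 2×54 = 108
m[14] = 2×max(12,81) = 2×81 = 162
m[15] = 3×max(12,81) = 3×81 = 243
m[16] = 2×max(14,162) = 2×162 = 324
One optimal split: 3 + 3 + 3 + 3 + 2 + 2; product 3×3×3×3×2×2 = 324.

324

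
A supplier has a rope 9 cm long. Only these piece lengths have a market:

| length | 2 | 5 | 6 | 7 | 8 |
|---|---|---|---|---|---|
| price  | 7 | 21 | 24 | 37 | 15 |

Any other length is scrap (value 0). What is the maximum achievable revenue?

Let f[k] be the best obtainable value from length k. For each k, try every first piece i and keep the best of price[i] + f[k−i].
f[1] = 0
f[2] = 7
f[3] = 7
f[4] = 14  (first piece 2, then f[2]=7)
f[5] = 21
f[6] = 24
f[7] = 37
f[8] = 37
f[9] = 44  (first piece 2, then f[7]=37)
One optimal cutting: 7 + 2 → 44.

44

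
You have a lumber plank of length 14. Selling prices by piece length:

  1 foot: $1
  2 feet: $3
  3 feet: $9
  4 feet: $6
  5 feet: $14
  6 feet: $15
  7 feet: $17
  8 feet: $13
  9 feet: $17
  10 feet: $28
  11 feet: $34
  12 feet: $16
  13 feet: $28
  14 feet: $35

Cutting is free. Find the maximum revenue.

43

Let best[k] be the best obtainable value from length k. For each k, try every first piece i and keep the best of price[i] + best[k−i].
best[1] = 1
best[2] = 3
best[3] = 9
best[4] = 10  (first piece 1, then best[3]=9)
best[5] = 14
best[6] = 18  (first piece 3, then best[3]=9)
best[7] = 19  (first piece 1, then best[6]=18)
best[8] = 23  (first piece 3, then best[5]=14)
best[9] = 27  (first piece 3, then best[6]=18)
best[10] = 28  (first piece 1, then best[9]=27)
best[11] = 34
best[12] = 36  (first piece 3, then best[9]=27)
best[13] = 37  (first piece 1, then best[12]=36)
best[14] = 43  (first piece 3, then best[11]=34)
One optimal cutting: 11 + 3 → $34 + $9 = $43.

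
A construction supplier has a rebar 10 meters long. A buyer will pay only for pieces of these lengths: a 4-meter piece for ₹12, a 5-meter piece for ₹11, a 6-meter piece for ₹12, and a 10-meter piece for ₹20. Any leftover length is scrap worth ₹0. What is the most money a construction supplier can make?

Consider every possible first cut. f[k] is the best of p[i]+f[k−i] over all sellable i≤k.
f[1] = 0
f[2] = 0
f[3] = 0
f[4] = 12
f[5] = max(12+0, 11+0) = 12
f[6] = max(12+0, 11+0, 12+0) = 12
f[7] = max(12+0, 11+0, 12+0) = 12
f[8] = max(12+12, 11+0, 12+0) = 24
f[9] = max(12+12, 11+12, 12+0) = 24
f[10] = max(12+12, 11+12, 12+12, 20+0) = 24
One optimal cutting: pieces 4 + 4 with 2 meters of scrap → ₹24.

24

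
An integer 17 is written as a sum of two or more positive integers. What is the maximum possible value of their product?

Define g[k] = max over 1≤i<k of i · max(k−i, g[k−i]); the inner max lets the remainder stay uncut if that's better.
g[2] = 1×max(1,0) = 1×1 = 1
g[3] = max(1×2, 2×1) = 2
g[4] = max(1×3, 2×2, 3×1) = 4
g[5] = max(1×4, 2×3, 3×2, 4×1) = 6
g[6] = max(1×6, 2×4, 3×3, 4×2, 5×1) = 9
g[7] = max(1×9, 2×6, 3×4, 4×3, 5×2, 6×1) = 12
g[8] = max(1×12, 2×9, 3×6, …, 6×2, 7×1) = 18
g[9] = max(1×18, 2×12, 3×9, …, 7×2, 8×1) = 27
g[10] = max(1×27, 2×18, 3×12, …, 8×2, 9×1) = 36
g[11] = max(1×36, 2×27, 3×18, …, 9×2, 10×1) = 54
g[12] = max(1×54, 2×36, 3×27, …, 10×2, 11×1) = 81
g[13] = max(1×81, 2×54, 3×36, …, 11×2, 12×1) = 108
g[14] = max(1×108, 2×81, 3×54, …, 12×2, 13×1) = 162
g[15] = max(1×162, 2×108, 3×81, …, 13×2, 14×1) = 243
g[16] = max(1×243, 2×162, 3×108, …, 14×2, 15×1) = 324
g[17] = max(1×324, 2×243, 3×162, …, 15×2, 16×1) = 486
One optimal split: 3 + 3 + 3 + 3 + 3 + 2; product 3×3×3×3×3×2 = 486.

486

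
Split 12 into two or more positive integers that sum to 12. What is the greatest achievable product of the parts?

Let prod[k] be the best product for length k (with at least one cut). For each first piece i, the rest contributes max(k−i, prod[k−i]).
prod[2] = 1×max(1,0) = 1×1 = 1
prod[3] = 1×max(2,1) = 1×2 = 2
prod[4] = 2×max(2,1) = 2×2 = 4
prod[5] = 2×max(3,2) = 2×3 = 6
prod[6] = 3×max(3,2) = 3×3 = 9
prod[7] = 2×max(5,6) = 2×6 = 12
prod[8] = 2×max(6,9) = 2×9 = 18
prod[9] = 3×max(6,9) = 3×9 = 27
prod[10] = 2×max(8,18) = 2×18 = 36
prod[11] = 2×max(9,27) = 2×27 = 54
prod[12] = 3×max(9,27) = 3×27 = 81
One optimal split: 3 + 3 + 3 + 3; product 3×3×3×3 = 81.

81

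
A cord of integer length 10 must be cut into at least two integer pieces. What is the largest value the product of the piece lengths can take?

Let f[k] be the best product for length k (with at least one cut). For each first piece i, the rest contributes max(k−i, f[k−i]).
f[2] = 1·max(1,0) = 1·1 = 1
f[3] = 1·max(2,1) = 1·2 = 2
f[4] = 2·max(2,1) = 2·2 = 4
f[5] = 2·max(3,2) = 2·3 = 6
f[6] = 3·max(3,2) = 3·3 = 9
f[7] = 2·max(5,6) = 2·6 = 12
f[8] = 2·max(6,9) = 2·9 = 18
f[9] = 3·max(6,9) = 3·9 = 27
f[10] = 2·max(8,18) = 2·18 = 36
One optimal split: 3 + 3 + 2 + 2; product 3·3·2·2 = 36.

36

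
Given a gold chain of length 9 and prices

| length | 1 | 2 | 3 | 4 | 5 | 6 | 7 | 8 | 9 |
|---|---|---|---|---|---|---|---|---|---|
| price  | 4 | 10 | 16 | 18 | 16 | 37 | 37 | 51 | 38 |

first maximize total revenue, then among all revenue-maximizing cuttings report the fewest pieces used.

2

Let r[k] be the best obtainable value from length k. For each k, try every first piece i and keep the best of price[i] + r[k−i].
r[1] = 4
r[2] = max(4+4, 10+0) = 10
r[3] = max(4+10, 10+4, 16+0) = 16
r[4] = max(4+16, 10+10, 16+4, 18+0) = 20
r[5] = max(4+20, 10+16, 16+10, 18+4, 16+0) = 26
r[6] = max(4+26, 10+20, 16+16, 18+10, 16+4, 37+0) = 37
r[7] = max(4+37, 10+26, 16+20, …, 37+4, 37+0) = 41
r[8] = max(4+41, 10+37, 16+26, …, 37+4, 51+0) = 51
r[9] = max(4+51, 10+41, 16+37, …, 51+4, 38+0) = 55
Maximum revenue is $55.
Now minimize piece count subject to staying optimal: for each k, pieces[k] = 1 + min over i with p[i]+r[k−i]=r[k] of pieces[k−i].
pieces[6] = 1
pieces[7] = 2
pieces[8] = 1
pieces[9] = 2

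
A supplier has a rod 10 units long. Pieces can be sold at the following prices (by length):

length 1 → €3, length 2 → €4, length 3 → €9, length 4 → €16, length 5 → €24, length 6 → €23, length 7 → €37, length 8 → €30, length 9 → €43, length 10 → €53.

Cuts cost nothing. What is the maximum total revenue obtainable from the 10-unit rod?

Consider every possible first cut. v[k] is the best of p[i]+v[k−i] over all sellable i≤k.
v[1] = 3
v[2] = max(3+3, 4+0) = 6
v[3] = max(3+6, 4+3, 9+0) = 9
v[4] = max(3+9, 4+6, 9+3, 16+0) = 16
v[5] = max(3+16, 4+9, 9+6, 16+3, 24+0) = 24
v[6] = max(3+24, 4+16, 9+9, 16+6, 24+3, 23+0) = 27
v[7] = max(3+27, 4+24, 9+16, …, 23+3, 37+0) = 37
v[8] = max(3+37, 4+27, 9+24, …, 37+3, 30+0) = 40
v[9] = max(3+40, 4+37, 9+27, …, 30+3, 43+0) = 43
v[10] = max(3+43, 4+40, 9+37, …, 43+3, 53+0) = 53
Best is to sell the whole 10-unit piece uncut for €53.

53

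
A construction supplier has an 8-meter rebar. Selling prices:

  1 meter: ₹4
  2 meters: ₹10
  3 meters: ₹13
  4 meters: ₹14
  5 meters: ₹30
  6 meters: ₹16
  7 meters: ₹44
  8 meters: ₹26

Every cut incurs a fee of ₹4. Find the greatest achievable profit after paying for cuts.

Consider every possible first cut. v[k] is the best of p[i]+v[k−i] over all sellable i≤k, charging 4 whenever i<k.
v[1] = 4
v[2] = max(4+4-4, 10+0) = 10
v[3] = max(4+10-4, 10+4-4, 13+0) = 13
v[4] = max(4+13-4, 10+10-4, 13+4-4, 14+0) = 16
v[5] = max(4+16-4, 10+13-4, 13+10-4, 14+4-4, 30+0) = 30
v[6] = max(4+30-4, 10+16-4, 13+13-4, 14+10-4, 30+4-4, 16+0) = 30
v[7] = max(4+30-4, 10+30-4, 13+16-4, …, 16+4-4, 44+0) = 44
v[8] = max(4+44-4, 10+30-4, 13+30-4, …, 44+4-4, 26+0) = 44
One optimal plan: pieces 7 + 1 (1 cut) → ₹48 − ₹4 = ₹44.

44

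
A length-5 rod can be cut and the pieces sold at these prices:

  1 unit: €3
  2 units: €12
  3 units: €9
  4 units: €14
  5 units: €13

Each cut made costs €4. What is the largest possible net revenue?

Let net[k] be the best obtainable value from length k. For each k, try every first piece i and keep the best of price[i] + net[k−i] minus the 4 cut fee when i<k.
net[1] = 3
net[2] = max(3+3-4, 12+0) = 12
net[3] = max(3+12-4, 12+3-4, 9+0) = 11
net[4] = max(3+11-4, 12+12-4, 9+3-4, 14+0) = 20
net[5] = max(3+20-4, 12+11-4, 9+12-4, 14+3-4, 13+0) = 19
One optimal plan: pieces 2 + 2 + 1 (2 cuts) → €27 − €8 = €19.

19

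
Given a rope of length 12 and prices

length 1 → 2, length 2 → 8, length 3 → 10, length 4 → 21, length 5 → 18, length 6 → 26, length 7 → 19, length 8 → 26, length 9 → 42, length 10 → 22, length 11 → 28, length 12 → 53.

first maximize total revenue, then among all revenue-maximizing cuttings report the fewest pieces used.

3

Consider every possible first cut. r[k] is the best of p[i]+r[k−i] over all sellable i≤k.
r[1] = 2
r[2] = max(2+2, 8+0) = 8
r[3] = max(2+8, 8+2, 10+0) = 10
r[4] = max(2+10, 8+8, 10+2, 21+0) = 21
r[5] = max(2+21, 8+10, 10+8, 21+2, 18+0) = 23
r[6] = max(2+23, 8+21, 10+10, 21+8, 18+2, 26+0) = 29
r[7] = max(2+29, 8+23, 10+21, …, 26+2, 19+0) = 31
r[8] = max(2+31, 8+29, 10+23, …, 19+2, 26+0) = 42
r[9] = max(2+42, 8+31, 10+29, …, 26+2, 42+0) = 44
r[10] = max(2+44, 8+42, 10+31, …, 42+2, 22+0) = 50
r[11] = max(2+50, 8+44, 10+42, …, 22+2, 28+0) = 52
r[12] = max(2+52, 8+50, 10+44, …, 28+2, 53+0) = 63
Maximum revenue is 63.
Now minimize piece count subject to staying optimal: for each k, pieces[k] = 1 + min over i with p[i]+r[k−i]=r[k] of pieces[k−i].
pieces[9] = 3
pieces[10] = 3
pieces[11] = 3
pieces[12] = 3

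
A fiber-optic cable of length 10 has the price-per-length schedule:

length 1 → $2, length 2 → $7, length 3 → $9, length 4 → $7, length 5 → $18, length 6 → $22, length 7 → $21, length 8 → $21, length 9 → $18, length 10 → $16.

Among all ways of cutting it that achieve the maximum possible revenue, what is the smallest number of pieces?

Consider every possible first cut. r[k] is the best of p[i]+r[k−i] over all sellable i≤k.
r[1] = 2
r[2] = 7
r[3] = 9  (first piece 1, then r[2]=7)
r[4] = 14  (first piece 2, then r[2]=7)
r[5] = 18
r[6] = 22
r[7] = 25  (first piece 2, then r[5]=18)
r[8] = 29  (first piece 2, then r[6]=22)
r[9] = 32  (first piece 2, then r[7]=25)
r[10] = 36  (first piece 2, then r[8]=29)
Maximum revenue is $36.
Now minimize piece count subject to staying optimal: for each k, pieces[k] = 1 + min over i with p[i]+r[k−i]=r[k] of pieces[k−i].
pieces[7] = 2
pieces[8] = 2
pieces[9] = 3
pieces[10] = 2

2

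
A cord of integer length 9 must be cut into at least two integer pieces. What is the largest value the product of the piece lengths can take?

Define g[k] = max over 1≤i<k of i · max(k−i, g[k−i]); the inner max lets the remainder stay uncut if that's better.
g[2] = 1*max(1,0) = 1*1 = 1
g[3] = max(1*2, 2*1) = 2
g[4] = max(1*3, 2*2, 3*1) = 4
g[5] = max(1*4, 2*3, 3*2, 4*1) = 6
g[6] = max(1*6, 2*4, 3*3, 4*2, 5*1) = 9
g[7] = max(1*9, 2*6, 3*4, 4*3, 5*2, 6*1) = 12
g[8] = max(1*12, 2*9, 3*6, …, 6*2, 7*1) = 18
g[9] = max(1*18, 2*12, 3*9, …, 7*2, 8*1) = 27
One optimal split: 3 + 3 + 3; product 3*3*3 = 27.

27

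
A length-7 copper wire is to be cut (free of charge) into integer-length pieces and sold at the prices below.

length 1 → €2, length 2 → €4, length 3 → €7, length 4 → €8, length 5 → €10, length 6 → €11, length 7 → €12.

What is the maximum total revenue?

Let v[k] be the best obtainable value from length k. For each k, try every first piece i and keep the best of price[i] + v[k−i].
v[1] = 2
v[2] = max(2+2, 4+0) = 4
v[3] = max(2+4, 4+2, 7+0) = 7
v[4] = max(2+7, 4+4, 7+2, 8+0) = 9
v[5] = max(2+9, 4+7, 7+4, 8+2, 10+0) = 11
v[6] = max(2+11, 4+9, 7+7, 8+4, 10+2, 11+0) = 14
v[7] = max(2+14, 4+11, 7+9, …, 11+2, 12+0) = 16
One optimal cutting: 3 + 3 + 1 → €7 + €7 + €2 = €16.

16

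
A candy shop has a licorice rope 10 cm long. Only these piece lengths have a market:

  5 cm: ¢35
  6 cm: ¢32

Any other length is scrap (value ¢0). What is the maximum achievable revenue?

70

Build best[k] bottom-up: best[k] = max over allowed piece i of (p[i] + best[k−i]).
best[1] = 0
best[2] = 0
best[3] = 0
best[4] = 0
best[5] = 35
best[6] = 35
best[7] = 35
best[8] = 35
best[9] = 35
best[10] = 70  (first piece 5, then best[5]=35)
One optimal cutting: 5 + 5 → ¢70.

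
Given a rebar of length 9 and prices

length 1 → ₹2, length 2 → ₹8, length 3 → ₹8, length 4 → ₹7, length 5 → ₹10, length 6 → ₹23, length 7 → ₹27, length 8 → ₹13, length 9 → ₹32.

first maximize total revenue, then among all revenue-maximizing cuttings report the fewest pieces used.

2

Let r[k] be the best obtainable value from length k. For each k, try every first piece i and keep the best of price[i] + r[k−i].
r[1] = 2
r[2] = 8
r[3] = 10  (first piece 1, then r[2]=8)
r[4] = 16  (first piece 2, then r[2]=8)
r[5] = 18  (first piece 1, then r[4]=16)
r[6] = 24  (first piece 2, then r[4]=16)
r[7] = 27
r[8] = 32  (first piece 2, then r[6]=24)
r[9] = 35  (first piece 2, then r[7]=27)
Maximum revenue is ₹35.
Now minimize piece count subject to staying optimal: for each k, pieces[k] = 1 + min over i with p[i]+r[k−i]=r[k] of pieces[k−i].
pieces[6] = 3
pieces[7] = 1
pieces[8] = 4
pieces[9] = 2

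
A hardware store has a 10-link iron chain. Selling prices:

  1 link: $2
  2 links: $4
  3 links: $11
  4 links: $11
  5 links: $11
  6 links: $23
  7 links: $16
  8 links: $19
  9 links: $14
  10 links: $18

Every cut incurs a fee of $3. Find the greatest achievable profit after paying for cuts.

Let net[k] be the best obtainable value from length k. For each k, try every first piece i and keep the best of price[i] + net[k−i] minus the 3 cut fee when i<k.
net[1] = 2
net[2] = max(2+2-3, 4+0) = 4
net[3] = max(2+4-3, 4+2-3, 11+0) = 11
net[4] = max(2+11-3, 4+4-3, 11+2-3, 11+0) = 11
net[5] = max(2+11-3, 4+11-3, 11+4-3, 11+2-3, 11+0) = 12
net[6] = max(2+12-3, 4+11-3, 11+11-3, 11+4-3, 11+2-3, 23+0) = 23
net[7] = max(2+23-3, 4+12-3, 11+11-3, …, 23+2-3, 16+0) = 22
net[8] = max(2+22-3, 4+23-3, 11+12-3, …, 16+2-3, 19+0) = 24
net[9] = max(2+24-3, 4+22-3, 11+23-3, …, 19+2-3, 14+0) = 31
net[10] = max(2+31-3, 4+24-3, 11+22-3, …, 14+2-3, 18+0) = 31
One optimal plan: pieces 6 + 4 (1 cut) → $34 − $3 = $31.

31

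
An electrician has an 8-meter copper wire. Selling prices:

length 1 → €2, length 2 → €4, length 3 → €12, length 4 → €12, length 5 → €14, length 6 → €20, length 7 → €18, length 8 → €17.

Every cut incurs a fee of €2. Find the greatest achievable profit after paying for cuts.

24

Let v[k] be the best obtainable value from length k. For each k, try every first piece i and keep the best of price[i] + v[k−i] minus the 2 cut fee when i<k.
v[1] = 2
v[2] = max(2+2-2, 4+0) = 4
v[3] = max(2+4-2, 4+2-2, 12+0) = 12
v[4] = max(2+12-2, 4+4-2, 12+2-2, 12+0) = 12
v[5] = max(2+12-2, 4+12-2, 12+4-2, 12+2-2, 14+0) = 14
v[6] = max(2+14-2, 4+12-2, 12+12-2, 12+4-2, 14+2-2, 20+0) = 22
v[7] = max(2+22-2, 4+14-2, 12+12-2, …, 20+2-2, 18+0) = 22
v[8] = max(2+22-2, 4+22-2, 12+14-2, …, 18+2-2, 17+0) = 24
One optimal plan: pieces 3 + 3 + 2 (2 cuts) → €28 − €4 = €24.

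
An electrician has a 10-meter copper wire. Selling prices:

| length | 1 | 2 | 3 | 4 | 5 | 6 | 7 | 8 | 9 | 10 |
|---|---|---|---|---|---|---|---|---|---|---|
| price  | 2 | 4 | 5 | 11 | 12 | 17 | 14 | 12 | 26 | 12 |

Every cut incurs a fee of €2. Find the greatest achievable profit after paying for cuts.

26

Let net[k] be the best obtainable value from length k. For each k, try every first piece i and keep the best of price[i] + net[k−i] minus the 2 cut fee when i<k.
net[1] = 2
net[2] = 4
net[3] = 5
net[4] = 11
net[5] = 12
net[6] = 17
net[7] = 17  (first piece 1, then net[6]=17)
net[8] = 20  (first piece 4, then net[4]=11)
net[9] = 26
net[10] = 26  (first piece 1, then net[9]=26)
One optimal plan: pieces 9 + 1 (1 cut) → €28 − €2 = €26.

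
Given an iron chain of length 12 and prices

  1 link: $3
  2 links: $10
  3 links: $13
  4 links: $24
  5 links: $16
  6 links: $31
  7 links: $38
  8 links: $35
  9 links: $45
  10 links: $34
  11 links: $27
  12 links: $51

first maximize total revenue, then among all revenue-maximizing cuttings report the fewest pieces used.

Consider every possible first cut. r[k] is the best of p[i]+r[k−i] over all sellable i≤k.
r[1] = 3
r[2] = max(3+3, 10+0) = 10
r[3] = max(3+10, 10+3, 13+0) = 13
r[4] = max(3+13, 10+10, 13+3, 24+0) = 24
r[5] = max(3+24, 10+13, 13+10, 24+3, 16+0) = 27
r[6] = max(3+27, 10+24, 13+13, 24+10, 16+3, 31+0) = 34
r[7] = max(3+34, 10+27, 13+24, …, 31+3, 38+0) = 38
r[8] = max(3+38, 10+34, 13+27, …, 38+3, 35+0) = 48
r[9] = max(3+48, 10+38, 13+34, …, 35+3, 45+0) = 51
r[10] = max(3+51, 10+48, 13+38, …, 45+3, 34+0) = 58
r[11] = max(3+58, 10+51, 13+48, …, 34+3, 27+0) = 62
r[12] = max(3+62, 10+58, 13+51, …, 27+3, 51+0) = 72
Maximum revenue is $72.
Now minimize piece count subject to staying optimal: for each k, pieces[k] = 1 + min over i with p[i]+r[k−i]=r[k] of pieces[k−i].
pieces[9] = 3
pieces[10] = 3
pieces[11] = 2
pieces[12] = 3

3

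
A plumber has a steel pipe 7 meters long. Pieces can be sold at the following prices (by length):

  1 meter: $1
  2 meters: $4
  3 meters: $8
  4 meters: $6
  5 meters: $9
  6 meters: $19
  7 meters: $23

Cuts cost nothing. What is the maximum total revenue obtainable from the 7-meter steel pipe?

Let r[k] be the best obtainable value from length k. For each k, try every first piece i and keep the best of price[i] + r[k−i].
r[1] = 1
r[2] = max(1+1, 4+0) = 4
r[3] = max(1+4, 4+1, 8+0) = 8
r[4] = max(1+8, 4+4, 8+1, 6+0) = 9
r[5] = max(1+9, 4+8, 8+4, 6+1, 9+0) = 12
r[6] = max(1+12, 4+9, 8+8, 6+4, 9+1, 19+0) = 19
r[7] = max(1+19, 4+12, 8+9, …, 19+1, 23+0) = 23
Best is to sell the whole 7-meter piece uncut for $23.

23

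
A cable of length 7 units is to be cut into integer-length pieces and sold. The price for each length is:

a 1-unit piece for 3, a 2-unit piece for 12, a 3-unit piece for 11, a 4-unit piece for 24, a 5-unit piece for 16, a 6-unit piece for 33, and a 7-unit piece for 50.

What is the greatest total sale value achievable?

Consider every possible first cut. best[k] is the best of p[i]+best[k−i] over all sellable i≤k.
best[1] = 3
best[2] = max(3+3, 12+0) = 12
best[3] = max(3+12, 12+3, 11+0) = 15
best[4] = max(3+15, 12+12, 11+3, 24+0) = 24
best[5] = max(3+24, 12+15, 11+12, 24+3, 16+0) = 27
best[6] = max(3+27, 12+24, 11+15, 24+12, 16+3, 33+0) = 36
best[7] = max(3+36, 12+27, 11+24, …, 33+3, 50+0) = 50
Best is to sell the whole 7-unit piece uncut for 50.

50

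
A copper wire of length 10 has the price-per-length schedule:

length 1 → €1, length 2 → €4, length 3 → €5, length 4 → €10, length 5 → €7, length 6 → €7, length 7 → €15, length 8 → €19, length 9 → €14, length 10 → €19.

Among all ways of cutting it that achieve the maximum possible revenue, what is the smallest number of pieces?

3

Let r[k] be the best obtainable value from length k. For each k, try every first piece i and keep the best of price[i] + r[k−i].
r[1] = 1
r[2] = max(1+1, 4+0) = 4
r[3] = max(1+4, 4+1, 5+0) = 5
r[4] = max(1+5, 4+4, 5+1, 10+0) = 10
r[5] = max(1+10, 4+5, 5+4, 10+1, 7+0) = 11
r[6] = max(1+11, 4+10, 5+5, 10+4, 7+1, 7+0) = 14
r[7] = max(1+14, 4+11, 5+10, …, 7+1, 15+0) = 15
r[8] = max(1+15, 4+14, 5+11, …, 15+1, 19+0) = 20
r[9] = max(1+20, 4+15, 5+14, …, 19+1, 14+0) = 21
r[10] = max(1+21, 4+20, 5+15, …, 14+1, 19+0) = 24
Maximum revenue is €24.
Now minimize piece count subject to staying optimal: for each k, pieces[k] = 1 + min over i with p[i]+r[k−i]=r[k] of pieces[k−i].
pieces[7] = 1
pieces[8] = 2
pieces[9] = 3
pieces[10] = 3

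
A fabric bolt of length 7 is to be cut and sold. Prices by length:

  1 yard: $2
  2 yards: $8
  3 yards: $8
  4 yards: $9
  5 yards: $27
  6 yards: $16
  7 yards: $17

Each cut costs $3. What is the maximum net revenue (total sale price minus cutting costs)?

32

Build net[k] bottom-up: net[k] = max over allowed piece i of (p[i] + net[k−i]) − 3 per cut.
net[1] = 2
net[2] = 8
net[3] = 8
net[4] = 13  (first piece 2, then net[2]=8)
net[5] = 27
net[6] = 26  (first piece 1, then net[5]=27)
net[7] = 32  (first piece 2, then net[5]=27)
One optimal plan: pieces 5 + 2 (1 cut) → $35 − $3 = $32.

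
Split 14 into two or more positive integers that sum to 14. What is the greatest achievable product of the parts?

162

Let prod[k] be the best product for length k (with at least one cut). For each first piece i, the rest contributes max(k−i, prod[k−i]).
prod[2] = 1*max(1,0) = 1*1 = 1
prod[3] = 1*max(2,1) = 1*2 = 2
prod[4] = 2*max(2,1) = 2*2 = 4
prod[5] = 2*max(3,2) = 2*3 = 6
prod[6] = 3*max(3,2) = 3*3 = 9
prod[7] = 2*max(5,6) = 2*6 = 12
prod[8] = 2*max(6,9) = 2*9 = 18
prod[9] = 3*max(6,9) = 3*9 = 27
prod[10] = 2*max(8,18) = 2*18 = 36
prod[11] = 2*max(9,27) = 2*27 = 54
prod[12] = 3*max(9,27) = 3*27 = 81
prod[13] = 2*max(11,54) = 2*54 = 108
prod[14] = 2*max(12,81) = 2*81 = 162
One optimal split: 3 + 3 + 3 + 3 + 2; product 3*3*3*3*2 = 162.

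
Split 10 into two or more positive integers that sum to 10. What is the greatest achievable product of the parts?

36

Fill f[k] for k=2..10: at each k try every first piece i and multiply by the better of (k−i) uncut or f[k−i].
f[2] = 1*max(1,0) = 1*1 = 1
f[3] = 1*max(2,1) = 1*2 = 2
f[4] = 2*max(2,1) = 2*2 = 4
f[5] = 2*max(3,2) = 2*3 = 6
f[6] = 3*max(3,2) = 3*3 = 9
f[7] = 2*max(5,6) = 2*6 = 12
f[8] = 2*max(6,9) = 2*9 = 18
f[9] = 3*max(6,9) = 3*9 = 27
f[10] = 2*max(8,18) = 2*18 = 36
One optimal split: 3 + 3 + 2 + 2; product 3*3*2*2 = 36.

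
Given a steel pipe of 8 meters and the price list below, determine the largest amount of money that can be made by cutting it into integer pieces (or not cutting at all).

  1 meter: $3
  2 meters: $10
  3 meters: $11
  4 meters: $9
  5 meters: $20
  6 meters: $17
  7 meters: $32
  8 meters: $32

Build R[k] bottom-up: R[k] = max over allowed piece i of (p[i] + R[k−i]).
R[1] = 3
R[2] = 10
R[3] = 13  (first piece 1, then R[2]=10)
R[4] = 20  (first piece 2, then R[2]=10)
R[5] = 23  (first piece 1, then R[4]=20)
R[6] = 30  (first piece 2, then R[4]=20)
R[7] = 33  (first piece 1, then R[6]=30)
R[8] = 40  (first piece 2, then R[6]=30)
One optimal cutting: 2 + 2 + 2 + 2 → $10 + $10 + $10 + $10 = $40.

40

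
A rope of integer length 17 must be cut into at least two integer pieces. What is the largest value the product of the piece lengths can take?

Define m[k] = max over 1≤i<k of i · max(k−i, m[k−i]); the inner max lets the remainder stay uncut if that's better.
m[2] = 1*max(1,0) = 1*1 = 1
m[3] = 1*max(2,1) = 1*2 = 2
m[4] = 2*max(2,1) = 2*2 = 4
m[5] = 2*max(3,2) = 2*3 = 6
m[6] = 3*max(3,2) = 3*3 = 9
m[7] = 2*max(5,6) = 2*6 = 12
m[8] = 2*max(6,9) = 2*9 = 18
m[9] = 3*max(6,9) = 3*9 = 27
m[10] = 2*max(8,18) = 2*18 = 36
m[11] = 2*max(9,27) = 2*27 = 54
m[12] = 3*max(9,27) = 3*27 = 81
m[13] = 2*max(11,54) = 2*54 = 108
m[14] = 2*max(12,81) = 2*81 = 162
m[15] = 3*max(12,81) = 3*81 = 243
m[16] = 2*max(14,162) = 2*162 = 324
m[17] = 2*max(15,243) = 2*243 = 486
One optimal split: 3 + 3 + 3 + 3 + 3 + 2; product 3*3*3*3*3*2 = 486.

486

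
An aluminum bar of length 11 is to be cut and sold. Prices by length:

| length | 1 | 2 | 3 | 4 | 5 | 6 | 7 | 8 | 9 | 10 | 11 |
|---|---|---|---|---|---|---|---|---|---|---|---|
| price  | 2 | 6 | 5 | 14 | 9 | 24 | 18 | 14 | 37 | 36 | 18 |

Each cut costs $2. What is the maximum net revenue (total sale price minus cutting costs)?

Consider every possible first cut. r[k] is the best of p[i]+r[k−i] over all sellable i≤k, charging 2 whenever i<k.
r[1] = 2
r[2] = max(2+2-2, 6+0) = 6
r[3] = max(2+6-2, 6+2-2, 5+0) = 6
r[4] = max(2+6-2, 6+6-2, 5+2-2, 14+0) = 14
r[5] = max(2+14-2, 6+6-2, 5+6-2, 14+2-2, 9+0) = 14
r[6] = max(2+14-2, 6+14-2, 5+6-2, 14+6-2, 9+2-2, 24+0) = 24
r[7] = max(2+24-2, 6+14-2, 5+14-2, …, 24+2-2, 18+0) = 24
r[8] = max(2+24-2, 6+24-2, 5+14-2, …, 18+2-2, 14+0) = 28
r[9] = max(2+28-2, 6+24-2, 5+24-2, …, 14+2-2, 37+0) = 37
r[10] = max(2+37-2, 6+28-2, 5+24-2, …, 37+2-2, 36+0) = 37
r[11] = max(2+37-2, 6+37-2, 5+28-2, …, 36+2-2, 18+0) = 41
One optimal plan: pieces 9 + 2 (1 cut) → $43 − $2 = $41.

41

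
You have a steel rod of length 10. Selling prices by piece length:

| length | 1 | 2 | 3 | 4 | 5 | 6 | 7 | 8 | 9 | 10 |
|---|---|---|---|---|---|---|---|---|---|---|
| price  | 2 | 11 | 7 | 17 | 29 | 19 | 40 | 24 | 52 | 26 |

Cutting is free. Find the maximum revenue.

Consider every possible first cut. R[k] is the best of p[i]+R[k−i] over all sellable i≤k.
R[1] = 2
R[2] = 11
R[3] = 13  (first piece 1, then R[2]=11)
R[4] = 22  (first piece 2, then R[2]=11)
R[5] = 29
R[6] = 33  (first piece 2, then R[4]=22)
R[7] = 40  (first piece 2, then R[5]=29)
R[8] = 44  (first piece 2, then R[6]=33)
R[9] = 52
R[10] = 58  (first piece 5, then R[5]=29)
One optimal cutting: 5 + 5 → $29 + $29 = $58.

58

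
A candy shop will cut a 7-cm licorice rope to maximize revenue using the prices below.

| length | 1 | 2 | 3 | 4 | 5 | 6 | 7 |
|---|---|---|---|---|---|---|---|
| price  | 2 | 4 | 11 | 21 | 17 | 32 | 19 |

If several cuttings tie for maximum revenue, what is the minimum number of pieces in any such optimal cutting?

2

Let r[k] be the best obtainable value from length k. For each k, try every first piece i and keep the best of price[i] + r[k−i].
r[1] = 2
r[2] = 4  (first piece 1, then r[1]=2)
r[3] = 11
r[4] = 21
r[5] = 23  (first piece 1, then r[4]=21)
r[6] = 32
r[7] = 34  (first piece 1, then r[6]=32)
Maximum revenue is ¢34.
Now minimize piece count subject to staying optimal: for each k, pieces[k] = 1 + min over i with p[i]+r[k−i]=r[k] of pieces[k−i].
pieces[4] = 1
pieces[5] = 2
pieces[6] = 1
pieces[7] = 2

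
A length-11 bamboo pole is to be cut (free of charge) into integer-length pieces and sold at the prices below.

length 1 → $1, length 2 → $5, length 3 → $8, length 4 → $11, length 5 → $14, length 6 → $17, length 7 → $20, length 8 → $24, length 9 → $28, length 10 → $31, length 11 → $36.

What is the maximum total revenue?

Build best[k] bottom-up: best[k] = max over allowed piece i of (p[i] + best[k−i]).
best[1] = 1
best[2] = max(1+1, 5+0) = 5
best[3] = max(1+5, 5+1, 8+0) = 8
best[4] = max(1+8, 5+5, 8+1, 11+0) = 11
best[5] = max(1+11, 5+8, 8+5, 11+1, 14+0) = 14
best[6] = max(1+14, 5+11, 8+8, 11+5, 14+1, 17+0) = 17
best[7] = max(1+17, 5+14, 8+11, …, 17+1, 20+0) = 20
best[8] = max(1+20, 5+17, 8+14, …, 20+1, 24+0) = 24
best[9] = max(1+24, 5+20, 8+17, …, 24+1, 28+0) = 28
best[10] = max(1+28, 5+24, 8+20, …, 28+1, 31+0) = 31
best[11] = max(1+31, 5+28, 8+24, …, 31+1, 36+0) = 36
Best is to sell the whole 11-foot piece uncut for $36.

36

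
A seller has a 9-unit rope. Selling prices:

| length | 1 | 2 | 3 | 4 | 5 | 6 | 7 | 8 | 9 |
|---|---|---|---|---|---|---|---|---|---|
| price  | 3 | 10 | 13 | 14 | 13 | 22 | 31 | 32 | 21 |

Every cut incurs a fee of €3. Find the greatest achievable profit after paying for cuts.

38

Build v[k] bottom-up: v[k] = max over allowed piece i of (p[i] + v[k−i]) − 3 per cut.
v[1] = 3
v[2] = max(3+3-3, 10+0) = 10
v[3] = max(3+10-3, 10+3-3, 13+0) = 13
v[4] = max(3+13-3, 10+10-3, 13+3-3, 14+0) = 17
v[5] = max(3+17-3, 10+13-3, 13+10-3, 14+3-3, 13+0) = 20
v[6] = max(3+20-3, 10+17-3, 13+13-3, 14+10-3, 13+3-3, 22+0) = 24
v[7] = max(3+24-3, 10+20-3, 13+17-3, …, 22+3-3, 31+0) = 31
v[8] = max(3+31-3, 10+24-3, 13+20-3, …, 31+3-3, 32+0) = 32
v[9] = max(3+32-3, 10+31-3, 13+24-3, …, 32+3-3, 21+0) = 38
One optimal plan: pieces 7 + 2 (1 cut) → €41 − €3 = €38.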